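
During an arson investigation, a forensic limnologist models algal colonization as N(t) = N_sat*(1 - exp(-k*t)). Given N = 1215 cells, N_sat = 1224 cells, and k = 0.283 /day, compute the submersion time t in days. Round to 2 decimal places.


PMSI from diatom colonization curve:
N / N_sat = 1215 / 1224 = 0.992647
1 - N/N_sat = 0.007353
ln(1 - N/N_sat) = -4.912647
t = -ln(1 - N/N_sat) / k = -(-4.912647) / 0.283 = 17.36 days

17.36


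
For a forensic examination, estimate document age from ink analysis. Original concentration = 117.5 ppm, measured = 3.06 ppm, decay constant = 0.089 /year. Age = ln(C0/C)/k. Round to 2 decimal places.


Document age estimation:
C0/C = 117.5 / 3.06 = 38.398693
ln(C0/C) = 3.648023
t = 3.648023 / 0.089 = 40.99 years

40.99


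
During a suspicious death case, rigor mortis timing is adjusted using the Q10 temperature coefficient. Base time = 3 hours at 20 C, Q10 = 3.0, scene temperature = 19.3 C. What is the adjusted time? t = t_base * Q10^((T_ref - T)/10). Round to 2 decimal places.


Rigor mortis time adjustment:
Exponent = (T_ref - T_actual) / 10 = (20 - 19.3) / 10 = 0.07
Q10 factor = 3.0^0.07 = 1.07994
t_adjusted = 3 * 1.07994 = 3.24 hours

3.24


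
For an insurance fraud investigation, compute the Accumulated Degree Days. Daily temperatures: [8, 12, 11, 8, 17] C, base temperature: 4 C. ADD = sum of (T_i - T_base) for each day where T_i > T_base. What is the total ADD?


Computing ADD day by day:
Day 1: max(0, 8 - 4) = 4
Day 2: max(0, 12 - 4) = 8
Day 3: max(0, 11 - 4) = 7
Day 4: max(0, 8 - 4) = 4
Day 5: max(0, 17 - 4) = 13
Total ADD = 36

36


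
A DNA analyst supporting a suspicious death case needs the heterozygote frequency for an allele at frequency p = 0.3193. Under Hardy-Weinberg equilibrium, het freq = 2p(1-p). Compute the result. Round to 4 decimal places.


Hardy-Weinberg heterozygote frequency:
q = 1 - p = 1 - 0.3193 = 0.6807
2pq = 2 * 0.3193 * 0.6807 = 0.4347

0.4347


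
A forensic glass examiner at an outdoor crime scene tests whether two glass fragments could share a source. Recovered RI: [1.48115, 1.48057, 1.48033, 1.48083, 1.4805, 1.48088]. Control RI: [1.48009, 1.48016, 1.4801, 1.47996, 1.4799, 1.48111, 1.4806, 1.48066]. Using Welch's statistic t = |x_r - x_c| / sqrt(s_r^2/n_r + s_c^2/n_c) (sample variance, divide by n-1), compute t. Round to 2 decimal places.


Welch's t-criterion for glass RI comparison:
Recovered mean = sum / n_r = 8.88426 / 6 = 1.48071
Control mean = sum / n_c = 11.84258 / 8 = 1.4803225
Recovered sample variance s_r^2 = 8.9e-08
Control sample variance s_c^2 = 1.78707e-07
Welch SE (unpooled) = sqrt(s_r^2/n_r + s_c^2/n_c) = sqrt(1.48333e-08 + 2.23384e-08) = sqrt(3.71717e-08) = 0.0001928
|mean_r - mean_c| = 0.0003875
t = 0.0003875 / 0.0001928 = 2.01

2.01


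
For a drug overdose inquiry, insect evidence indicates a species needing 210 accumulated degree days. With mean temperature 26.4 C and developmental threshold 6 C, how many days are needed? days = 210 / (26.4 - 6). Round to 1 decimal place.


Insect development time:
Effective temperature = avg_temp - T_base = 26.4 - 6 = 20.4 C
Days = ADD / effective_temp = 210 / 20.4 = 10.3 days

10.3


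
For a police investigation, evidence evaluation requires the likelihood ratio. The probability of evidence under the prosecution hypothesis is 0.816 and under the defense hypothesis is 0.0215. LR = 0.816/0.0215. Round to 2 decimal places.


Likelihood ratio calculation:
LR = P(E|Hp) / P(E|Hd)
LR = 0.816 / 0.0215
LR = 37.95

37.95


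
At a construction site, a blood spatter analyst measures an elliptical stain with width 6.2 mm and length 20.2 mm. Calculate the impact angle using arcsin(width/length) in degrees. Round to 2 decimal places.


Blood spatter impact angle calculation:
width / length = 6.2 / 20.2 = 0.306931
angle = arcsin(0.306931)
angle = 17.87 degrees

17.87


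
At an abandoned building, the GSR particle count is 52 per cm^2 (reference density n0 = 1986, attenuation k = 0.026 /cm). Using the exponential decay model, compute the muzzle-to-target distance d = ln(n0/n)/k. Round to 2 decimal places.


GSR distance calculation:
n0/n = 1986 / 52 = 38.192308
ln(n0/n) = 3.642634
d = 3.642634 / 0.026 = 140.10 cm

140.10


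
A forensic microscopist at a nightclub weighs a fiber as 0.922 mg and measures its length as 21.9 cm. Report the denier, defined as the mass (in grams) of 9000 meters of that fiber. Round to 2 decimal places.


Denier calculation:
Mass in grams = 0.922 mg / 1000 = 0.000922 g
Length in meters = 21.9 cm / 100 = 0.219 m
Linear density = mass / length = 0.000922 / 0.219 = 0.00421005 g/m
Denier = (g/m) * 9000 = 0.00421005 * 9000 = 37.89

37.89


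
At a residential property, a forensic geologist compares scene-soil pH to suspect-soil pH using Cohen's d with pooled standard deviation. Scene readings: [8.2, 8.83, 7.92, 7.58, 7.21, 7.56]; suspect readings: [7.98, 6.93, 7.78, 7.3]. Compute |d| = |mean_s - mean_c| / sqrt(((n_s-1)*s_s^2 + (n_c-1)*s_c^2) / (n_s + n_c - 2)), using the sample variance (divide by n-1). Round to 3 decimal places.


Pooled-variance Cohen's d for soil pH comparison:
Scene mean = 47.3 / 6 = 7.883333
Suspect mean = 29.99 / 4 = 7.4975
Scene sample variance s_s^2 = 0.329547
Suspect sample variance s_c^2 = 0.224558
Pooled variance = ((n_s-1)*s_s^2 + (n_c-1)*s_c^2) / (n_s + n_c - 2) = 0.290176
Pooled SD = sqrt(0.290176) = 0.53868
Mean difference = 0.385833
|d| = |0.385833| / 0.53868 = 0.716

0.716


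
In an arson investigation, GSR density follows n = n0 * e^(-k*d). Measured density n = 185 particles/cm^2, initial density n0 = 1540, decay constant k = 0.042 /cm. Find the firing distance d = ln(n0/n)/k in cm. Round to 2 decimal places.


GSR distance calculation:
n0/n = 1540 / 185 = 8.324324
ln(n0/n) = 2.119182
d = 2.119182 / 0.042 = 50.46 cm

50.46


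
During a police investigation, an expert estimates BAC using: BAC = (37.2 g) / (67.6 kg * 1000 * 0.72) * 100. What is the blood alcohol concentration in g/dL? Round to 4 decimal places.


Applying the Widmark formula:
BAC = (dose_g / (body_wt * 1000 * r)) * 100
Denominator = 67.6 * 1000 * 0.72 = 48672
BAC = (37.2 / 48672) * 100
BAC = 0.0764 g/dL

0.0764


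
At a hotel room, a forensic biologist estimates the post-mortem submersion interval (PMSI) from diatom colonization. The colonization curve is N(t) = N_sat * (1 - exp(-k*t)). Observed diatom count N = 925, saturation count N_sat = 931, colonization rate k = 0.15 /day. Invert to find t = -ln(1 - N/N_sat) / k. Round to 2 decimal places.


PMSI from diatom colonization curve:
N / N_sat = 925 / 931 = 0.993555
1 - N/N_sat = 0.006445
ln(1 - N/N_sat) = -5.044451
t = -ln(1 - N/N_sat) / k = -(-5.044451) / 0.15 = 33.63 days

33.63


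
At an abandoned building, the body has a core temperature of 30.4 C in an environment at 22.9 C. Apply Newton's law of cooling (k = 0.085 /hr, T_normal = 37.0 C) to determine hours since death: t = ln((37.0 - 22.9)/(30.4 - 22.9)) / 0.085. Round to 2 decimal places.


Using Newton's law of cooling:
t = ln((T_normal - T_ambient) / (T_body - T_ambient)) / k
T_normal - T_ambient = 14.1
T_body - T_ambient = 7.5
Ratio = 1.88
ln(ratio) = 0.631272
t = 0.631272 / 0.085 = 7.43 hours

7.43


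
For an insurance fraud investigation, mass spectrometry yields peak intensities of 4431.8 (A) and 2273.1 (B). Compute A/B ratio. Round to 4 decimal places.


Spectral peak ratio:
Peak A = 4431.8 counts
Peak B = 2273.1 counts
Ratio = 4431.8 / 2273.1 = 1.9497

1.9497


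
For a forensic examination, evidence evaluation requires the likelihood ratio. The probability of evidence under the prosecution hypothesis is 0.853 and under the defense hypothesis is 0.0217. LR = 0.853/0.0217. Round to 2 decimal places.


Likelihood ratio calculation:
LR = P(E|Hp) / P(E|Hd)
LR = 0.853 / 0.0217
LR = 39.31

39.31


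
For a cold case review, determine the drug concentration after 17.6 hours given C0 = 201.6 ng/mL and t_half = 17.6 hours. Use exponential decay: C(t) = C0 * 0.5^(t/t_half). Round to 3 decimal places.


Drug concentration decay:
Number of half-lives = t / t_half = 17.6 / 17.6 = 1
Decay factor = 0.5^1 = 0.5
C(t) = 201.6 * 0.5 = 100.800 ng/mL

100.800


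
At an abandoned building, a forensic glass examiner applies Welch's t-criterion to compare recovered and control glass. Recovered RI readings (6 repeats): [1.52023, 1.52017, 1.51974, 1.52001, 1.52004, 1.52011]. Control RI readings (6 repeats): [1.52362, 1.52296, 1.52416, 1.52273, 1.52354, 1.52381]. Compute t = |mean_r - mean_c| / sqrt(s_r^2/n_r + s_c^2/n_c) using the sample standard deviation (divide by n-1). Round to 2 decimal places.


Welch's t-criterion for glass RI comparison:
Recovered mean = sum / n_r = 9.1203 / 6 = 1.52005
Control mean = sum / n_c = 9.14082 / 6 = 1.52347
Recovered sample variance s_r^2 = 2.964e-08
Control sample variance s_c^2 = 2.8536e-07
Welch SE (unpooled) = sqrt(s_r^2/n_r + s_c^2/n_c) = sqrt(4.94e-09 + 4.756e-08) = sqrt(5.25e-08) = 0.000229129
|mean_r - mean_c| = 0.00342
t = 0.00342 / 0.000229129 = 14.93

14.93


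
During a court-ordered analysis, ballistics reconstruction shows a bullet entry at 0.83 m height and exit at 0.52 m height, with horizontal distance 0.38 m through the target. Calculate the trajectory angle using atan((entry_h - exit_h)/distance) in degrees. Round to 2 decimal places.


Bullet trajectory angle:
Height difference = 0.83 - 0.52 = 0.31 m
angle = atan(0.31 / 0.38)
angle = atan(0.815789)
angle = 39.21 degrees

39.21


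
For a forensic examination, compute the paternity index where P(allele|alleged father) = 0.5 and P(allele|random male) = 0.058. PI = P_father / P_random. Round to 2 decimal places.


Paternity Index calculation:
PI = P(allele|father) / P(allele|random)
PI = 0.5 / 0.058
PI = 8.62

8.62


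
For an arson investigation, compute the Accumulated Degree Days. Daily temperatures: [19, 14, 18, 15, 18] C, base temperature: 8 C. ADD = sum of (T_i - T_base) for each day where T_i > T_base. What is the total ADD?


Computing ADD day by day:
Day 1: max(0, 19 - 8) = 11
Day 2: max(0, 14 - 8) = 6
Day 3: max(0, 18 - 8) = 10
Day 4: max(0, 15 - 8) = 7
Day 5: max(0, 18 - 8) = 10
Total ADD = 44

44


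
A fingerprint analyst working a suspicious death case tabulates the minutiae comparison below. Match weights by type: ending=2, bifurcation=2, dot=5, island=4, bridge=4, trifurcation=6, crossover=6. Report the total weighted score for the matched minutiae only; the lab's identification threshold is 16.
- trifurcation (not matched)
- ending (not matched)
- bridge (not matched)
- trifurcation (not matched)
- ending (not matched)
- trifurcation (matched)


Weighted minutiae match score:
  trifurcation: not matched, +0
  ending: not matched, +0
  bridge: not matched, +0
  trifurcation: not matched, +0
  ending: not matched, +0
  trifurcation: matched, +6 (running total 6)
Total score = 6
Threshold = 16; verdict = inconclusive

6


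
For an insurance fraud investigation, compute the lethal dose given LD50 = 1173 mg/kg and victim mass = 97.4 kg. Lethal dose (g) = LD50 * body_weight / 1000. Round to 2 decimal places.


Lethal dose calculation:
Lethal dose = LD50 * body_weight / 1000
= 1173 * 97.4 / 1000
= 114250.2 / 1000
= 114.25 g

114.25


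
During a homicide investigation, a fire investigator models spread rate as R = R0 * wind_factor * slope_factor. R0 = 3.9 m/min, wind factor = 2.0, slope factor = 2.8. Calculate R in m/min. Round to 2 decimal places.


Fire spread rate calculation:
R = R0 * wind_factor * slope_factor
= 3.9 * 2.0 * 2.8
= 7.8 * 2.8
= 21.84 m/min

21.84


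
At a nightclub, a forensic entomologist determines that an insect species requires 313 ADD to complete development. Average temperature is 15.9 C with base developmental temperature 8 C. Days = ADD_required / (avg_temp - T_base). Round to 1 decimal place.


Insect development time:
Effective temperature = avg_temp - T_base = 15.9 - 8 = 7.9 C
Days = ADD / effective_temp = 313 / 7.9 = 39.6 days

39.6


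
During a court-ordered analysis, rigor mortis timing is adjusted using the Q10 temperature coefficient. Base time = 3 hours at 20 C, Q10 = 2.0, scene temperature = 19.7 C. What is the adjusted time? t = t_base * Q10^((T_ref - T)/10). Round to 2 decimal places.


Rigor mortis time adjustment:
Exponent = (T_ref - T_actual) / 10 = (20 - 19.7) / 10 = 0.03
Q10 factor = 2.0^0.03 = 1.02101
t_adjusted = 3 * 1.02101 = 3.06 hours

3.06


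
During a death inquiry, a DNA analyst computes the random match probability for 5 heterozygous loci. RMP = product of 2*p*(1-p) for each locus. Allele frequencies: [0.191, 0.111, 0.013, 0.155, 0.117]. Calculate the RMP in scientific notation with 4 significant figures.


Computing RMP for 5 loci:
Locus 1: 2 * 0.191 * 0.809 = 0.309038
Locus 2: 2 * 0.111 * 0.889 = 0.197358
Locus 3: 2 * 0.013 * 0.987 = 0.025662
Locus 4: 2 * 0.155 * 0.845 = 0.26195
Locus 5: 2 * 0.117 * 0.883 = 0.206622
RMP = 8.471e-05

8.471e-05


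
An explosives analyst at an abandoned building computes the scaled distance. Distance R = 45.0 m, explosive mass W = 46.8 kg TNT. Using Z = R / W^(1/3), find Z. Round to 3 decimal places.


Scaled distance calculation:
W^(1/3) = 46.8^(1/3) = 3.6037
Z = R / W^(1/3) = 45.0 / 3.6037
Z = 12.487 m/kg^(1/3)

12.487


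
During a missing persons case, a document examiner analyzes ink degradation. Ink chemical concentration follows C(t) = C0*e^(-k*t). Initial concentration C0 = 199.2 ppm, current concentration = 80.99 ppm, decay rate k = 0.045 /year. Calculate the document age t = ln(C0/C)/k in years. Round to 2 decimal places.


Document age estimation:
C0/C = 199.2 / 80.99 = 2.459563
ln(C0/C) = 0.899984
t = 0.899984 / 0.045 = 20.00 years

20.00


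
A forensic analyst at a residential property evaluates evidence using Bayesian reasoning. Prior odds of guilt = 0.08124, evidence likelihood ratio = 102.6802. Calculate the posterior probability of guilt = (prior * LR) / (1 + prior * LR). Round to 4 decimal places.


Bayesian evidence evaluation:
Posterior odds = prior_odds * LR = 0.08124 * 102.6802 = 8.341739
Posterior probability = posterior_odds / (1 + posterior_odds)
= 8.341739 / (1 + 8.341739)
= 8.341739 / 9.341739
= 0.8930

0.8930


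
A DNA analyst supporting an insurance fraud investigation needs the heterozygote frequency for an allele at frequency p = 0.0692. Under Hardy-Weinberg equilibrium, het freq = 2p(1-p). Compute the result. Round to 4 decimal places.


Hardy-Weinberg heterozygote frequency:
q = 1 - p = 1 - 0.0692 = 0.9308
2pq = 2 * 0.0692 * 0.9308 = 0.1288

0.1288


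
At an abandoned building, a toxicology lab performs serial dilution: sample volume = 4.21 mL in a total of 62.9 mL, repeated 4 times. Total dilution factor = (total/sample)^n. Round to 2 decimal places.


Dilution factor calculation:
Single dilution = V_total / V_sample = 62.9 / 4.21 ≈ 14.940618
Number of dilutions = 4
Total DF = (62.9 / 4.21)^4 (full precision, rounded at the end) = 49828.09

49828.09


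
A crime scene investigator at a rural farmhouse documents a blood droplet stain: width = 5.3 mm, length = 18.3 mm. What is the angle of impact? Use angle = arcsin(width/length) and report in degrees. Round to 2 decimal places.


Blood spatter impact angle calculation:
width / length = 5.3 / 18.3 = 0.289617
angle = arcsin(0.289617)
angle = 16.84 degrees

16.84


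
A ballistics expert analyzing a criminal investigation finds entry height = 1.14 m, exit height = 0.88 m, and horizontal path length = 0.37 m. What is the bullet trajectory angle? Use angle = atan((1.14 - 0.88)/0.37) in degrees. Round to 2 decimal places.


Bullet trajectory angle:
Height difference = 1.14 - 0.88 = 0.26 m
angle = atan(0.26 / 0.37)
angle = atan(0.702703)
angle = 35.10 degrees

35.10


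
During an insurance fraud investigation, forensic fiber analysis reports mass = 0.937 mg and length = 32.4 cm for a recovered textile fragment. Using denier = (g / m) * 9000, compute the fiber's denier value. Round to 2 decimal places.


Denier calculation:
Mass in grams = 0.937 mg / 1000 = 0.000937 g
Length in meters = 32.4 cm / 100 = 0.324 m
Linear density = mass / length = 0.000937 / 0.324 = 0.00289198 g/m
Denier = (g/m) * 9000 = 0.00289198 * 9000 = 26.03

26.03


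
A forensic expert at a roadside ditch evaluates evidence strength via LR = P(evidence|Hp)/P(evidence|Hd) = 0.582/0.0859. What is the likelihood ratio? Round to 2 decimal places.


Likelihood ratio calculation:
LR = P(E|Hp) / P(E|Hd)
LR = 0.582 / 0.0859
LR = 6.78

6.78


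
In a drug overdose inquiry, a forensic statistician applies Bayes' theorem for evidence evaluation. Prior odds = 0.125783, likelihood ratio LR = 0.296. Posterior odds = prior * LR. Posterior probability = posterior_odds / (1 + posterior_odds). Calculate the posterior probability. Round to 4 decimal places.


Bayesian evidence evaluation:
Posterior odds = prior_odds * LR = 0.125783 * 0.296 = 0.03723177
Posterior probability = posterior_odds / (1 + posterior_odds)
= 0.03723177 / (1 + 0.03723177)
= 0.03723177 / 1.03723177
= 0.0359

0.0359


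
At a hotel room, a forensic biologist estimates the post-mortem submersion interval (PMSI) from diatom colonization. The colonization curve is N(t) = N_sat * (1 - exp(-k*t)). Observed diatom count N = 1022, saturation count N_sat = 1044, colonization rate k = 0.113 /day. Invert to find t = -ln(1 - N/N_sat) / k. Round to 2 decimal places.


PMSI from diatom colonization curve:
N / N_sat = 1022 / 1044 = 0.978927
1 - N/N_sat = 0.021073
ln(1 - N/N_sat) = -3.859763
t = -ln(1 - N/N_sat) / k = -(-3.859763) / 0.113 = 34.16 days

34.16


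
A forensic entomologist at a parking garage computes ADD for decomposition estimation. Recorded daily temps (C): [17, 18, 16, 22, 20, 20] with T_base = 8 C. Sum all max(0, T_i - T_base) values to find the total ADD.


Computing ADD day by day:
Day 1: max(0, 17 - 8) = 9
Day 2: max(0, 18 - 8) = 10
Day 3: max(0, 16 - 8) = 8
Day 4: max(0, 22 - 8) = 14
Day 5: max(0, 20 - 8) = 12
Day 6: max(0, 20 - 8) = 12
Total ADD = 65

65


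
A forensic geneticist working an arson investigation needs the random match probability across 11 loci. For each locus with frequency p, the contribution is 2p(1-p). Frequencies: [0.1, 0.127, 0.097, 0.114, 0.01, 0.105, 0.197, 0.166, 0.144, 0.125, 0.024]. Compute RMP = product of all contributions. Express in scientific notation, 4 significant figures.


Computing RMP for 11 loci:
Locus 1: 2 * 0.1 * 0.9 = 0.18
Locus 2: 2 * 0.127 * 0.873 = 0.221742
Locus 3: 2 * 0.097 * 0.903 = 0.175182
Locus 4: 2 * 0.114 * 0.886 = 0.202008
Locus 5: 2 * 0.01 * 0.99 = 0.0198
Locus 6: 2 * 0.105 * 0.895 = 0.18795
Locus 7: 2 * 0.197 * 0.803 = 0.316382
Locus 8: 2 * 0.166 * 0.834 = 0.276888
Locus 9: 2 * 0.144 * 0.856 = 0.246528
Locus 10: 2 * 0.125 * 0.875 = 0.21875
Locus 11: 2 * 0.024 * 0.976 = 0.046848
RMP = 1.163e-09

1.163e-09


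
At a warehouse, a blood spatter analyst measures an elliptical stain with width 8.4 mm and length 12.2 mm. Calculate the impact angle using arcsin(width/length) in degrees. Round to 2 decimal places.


Blood spatter impact angle calculation:
width / length = 8.4 / 12.2 = 0.688525
angle = arcsin(0.688525)
angle = 43.51 degrees

43.51


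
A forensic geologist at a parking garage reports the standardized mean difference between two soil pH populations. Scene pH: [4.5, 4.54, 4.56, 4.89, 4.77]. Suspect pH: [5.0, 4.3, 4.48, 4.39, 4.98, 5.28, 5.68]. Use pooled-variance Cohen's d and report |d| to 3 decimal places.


Pooled-variance Cohen's d for soil pH comparison:
Scene mean = 23.26 / 5 = 4.652
Suspect mean = 34.11 / 7 = 4.872857
Scene sample variance s_s^2 = 0.02867
Suspect sample variance s_c^2 = 0.26009
Pooled variance = ((n_s-1)*s_s^2 + (n_c-1)*s_c^2) / (n_s + n_c - 2) = 0.167522
Pooled SD = sqrt(0.167522) = 0.409295
Mean difference = -0.220857
|d| = |-0.220857| / 0.409295 = 0.540

0.540


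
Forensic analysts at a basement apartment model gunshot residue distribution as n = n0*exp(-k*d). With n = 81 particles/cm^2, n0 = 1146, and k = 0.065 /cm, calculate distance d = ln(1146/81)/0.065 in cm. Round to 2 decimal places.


GSR distance calculation:
n0/n = 1146 / 81 = 14.148148
ln(n0/n) = 2.649584
d = 2.649584 / 0.065 = 40.76 cm

40.76


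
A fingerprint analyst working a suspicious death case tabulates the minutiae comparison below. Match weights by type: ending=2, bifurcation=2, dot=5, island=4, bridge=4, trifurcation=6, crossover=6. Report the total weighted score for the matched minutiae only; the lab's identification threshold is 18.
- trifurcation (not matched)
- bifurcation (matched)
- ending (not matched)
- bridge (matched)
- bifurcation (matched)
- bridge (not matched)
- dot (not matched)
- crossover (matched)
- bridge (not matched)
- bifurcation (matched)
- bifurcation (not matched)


Weighted minutiae match score:
  trifurcation: not matched, +0
  bifurcation: matched, +2 (running total 2)
  ending: not matched, +0
  bridge: matched, +4 (running total 6)
  bifurcation: matched, +2 (running total 8)
  bridge: not matched, +0
  dot: not matched, +0
  crossover: matched, +6 (running total 14)
  bridge: not matched, +0
  bifurcation: matched, +2 (running total 16)
  bifurcation: not matched, +0
Total score = 16
Threshold = 18; verdict = inconclusive

16


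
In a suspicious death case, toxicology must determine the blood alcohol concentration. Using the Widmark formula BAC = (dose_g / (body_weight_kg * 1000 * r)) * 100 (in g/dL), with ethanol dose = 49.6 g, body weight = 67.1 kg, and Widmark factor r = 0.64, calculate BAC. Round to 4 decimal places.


Applying the Widmark formula:
BAC = (dose_g / (body_wt * 1000 * r)) * 100
Denominator = 67.1 * 1000 * 0.64 = 42944
BAC = (49.6 / 42944) * 100
BAC = 0.1155 g/dL

0.1155


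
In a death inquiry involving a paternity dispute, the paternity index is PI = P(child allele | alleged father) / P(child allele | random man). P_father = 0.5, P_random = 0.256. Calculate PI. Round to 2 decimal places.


Paternity Index calculation:
PI = P(allele|father) / P(allele|random)
PI = 0.5 / 0.256
PI = 1.95

1.95


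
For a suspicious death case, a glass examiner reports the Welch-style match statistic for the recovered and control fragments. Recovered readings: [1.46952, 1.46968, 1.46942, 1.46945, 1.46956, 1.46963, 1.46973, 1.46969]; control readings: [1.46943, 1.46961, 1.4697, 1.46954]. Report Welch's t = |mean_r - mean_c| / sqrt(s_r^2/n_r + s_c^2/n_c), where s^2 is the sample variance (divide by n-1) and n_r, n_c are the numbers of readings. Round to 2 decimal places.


Welch's t-criterion for glass RI comparison:
Recovered mean = sum / n_r = 11.75668 / 8 = 1.469585
Control mean = sum / n_c = 5.87828 / 4 = 1.46957
Recovered sample variance s_r^2 = 1.33429e-08
Control sample variance s_c^2 = 1.3e-08
Welch SE (unpooled) = sqrt(s_r^2/n_r + s_c^2/n_c) = sqrt(1.66786e-09 + 3.25e-09) = sqrt(4.91786e-09) = 7.01275e-05
|mean_r - mean_c| = 1.5e-05
t = 1.5e-05 / 7.01275e-05 = 0.21

0.21


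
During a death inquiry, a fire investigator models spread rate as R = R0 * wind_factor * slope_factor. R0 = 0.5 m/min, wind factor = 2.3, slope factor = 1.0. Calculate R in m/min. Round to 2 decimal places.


Fire spread rate calculation:
R = R0 * wind_factor * slope_factor
= 0.5 * 2.3 * 1.0
= 1.15 * 1.0
= 1.15 m/min

1.15


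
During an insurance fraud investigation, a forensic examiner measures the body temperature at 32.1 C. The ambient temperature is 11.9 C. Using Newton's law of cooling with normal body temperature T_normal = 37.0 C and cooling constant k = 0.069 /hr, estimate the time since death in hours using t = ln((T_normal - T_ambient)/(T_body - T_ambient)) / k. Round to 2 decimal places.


Using Newton's law of cooling:
t = ln((T_normal - T_ambient) / (T_body - T_ambient)) / k
T_normal - T_ambient = 25.1
T_body - T_ambient = 20.2
Ratio = 1.242574
ln(ratio) = 0.217185
t = 0.217185 / 0.069 = 3.15 hours

3.15


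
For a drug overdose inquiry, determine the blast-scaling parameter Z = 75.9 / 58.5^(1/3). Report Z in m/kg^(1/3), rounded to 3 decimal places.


Scaled distance calculation:
W^(1/3) = 58.5^(1/3) = 3.881968
Z = R / W^(1/3) = 75.9 / 3.881968
Z = 19.552 m/kg^(1/3)

19.552


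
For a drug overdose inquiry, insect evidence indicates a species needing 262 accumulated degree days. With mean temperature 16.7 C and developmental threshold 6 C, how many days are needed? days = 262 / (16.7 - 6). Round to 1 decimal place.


Insect development time:
Effective temperature = avg_temp - T_base = 16.7 - 6 = 10.7 C
Days = ADD / effective_temp = 262 / 10.7 = 24.5 days

24.5


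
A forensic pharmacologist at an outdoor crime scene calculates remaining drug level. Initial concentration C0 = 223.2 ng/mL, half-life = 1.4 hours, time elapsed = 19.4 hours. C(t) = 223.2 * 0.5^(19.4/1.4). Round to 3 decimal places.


Drug concentration decay:
Number of half-lives = t / t_half = 19.4 / 1.4 = 13.857143
Decay factor = 0.5^13.857143 = 0.00006739
C(t) = 223.2 * 0.00006739 = 0.015 ng/mL

0.015


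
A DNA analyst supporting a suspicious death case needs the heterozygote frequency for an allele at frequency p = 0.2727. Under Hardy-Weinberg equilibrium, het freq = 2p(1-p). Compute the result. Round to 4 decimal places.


Hardy-Weinberg heterozygote frequency:
q = 1 - p = 1 - 0.2727 = 0.7273
2pq = 2 * 0.2727 * 0.7273 = 0.3967

0.3967


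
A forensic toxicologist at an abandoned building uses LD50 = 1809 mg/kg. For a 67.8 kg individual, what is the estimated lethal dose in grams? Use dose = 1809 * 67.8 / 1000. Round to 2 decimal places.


Lethal dose calculation:
Lethal dose = LD50 * body_weight / 1000
= 1809 * 67.8 / 1000
= 122650.2 / 1000
= 122.65 g

122.65


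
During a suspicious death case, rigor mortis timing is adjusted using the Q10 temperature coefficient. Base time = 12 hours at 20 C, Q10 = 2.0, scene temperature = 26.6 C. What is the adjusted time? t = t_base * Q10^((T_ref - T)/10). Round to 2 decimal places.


Rigor mortis time adjustment:
Exponent = (T_ref - T_actual) / 10 = (20 - 26.6) / 10 = -0.66
Q10 factor = 2.0^-0.66 = 0.63288
t_adjusted = 12 * 0.63288 = 7.59 hours

7.59


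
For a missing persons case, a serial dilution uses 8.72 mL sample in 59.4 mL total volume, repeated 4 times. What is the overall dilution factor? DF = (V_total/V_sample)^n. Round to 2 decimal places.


Dilution factor calculation:
Single dilution = V_total / V_sample = 59.4 / 8.72 ≈ 6.811927
Number of dilutions = 4
Total DF = (59.4 / 8.72)^4 (full precision, rounded at the end) = 2153.18

2153.18


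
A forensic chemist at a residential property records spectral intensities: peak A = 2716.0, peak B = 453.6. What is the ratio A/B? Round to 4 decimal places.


Spectral peak ratio:
Peak A = 2716.0 counts
Peak B = 453.6 counts
Ratio = 2716.0 / 453.6 = 5.9877

5.9877


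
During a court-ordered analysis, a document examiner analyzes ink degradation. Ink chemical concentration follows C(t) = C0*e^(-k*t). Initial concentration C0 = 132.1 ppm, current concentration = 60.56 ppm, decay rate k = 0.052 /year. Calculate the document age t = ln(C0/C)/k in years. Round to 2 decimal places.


Document age estimation:
C0/C = 132.1 / 60.56 = 2.181308
ln(C0/C) = 0.779925
t = 0.779925 / 0.052 = 15.00 years

15.00


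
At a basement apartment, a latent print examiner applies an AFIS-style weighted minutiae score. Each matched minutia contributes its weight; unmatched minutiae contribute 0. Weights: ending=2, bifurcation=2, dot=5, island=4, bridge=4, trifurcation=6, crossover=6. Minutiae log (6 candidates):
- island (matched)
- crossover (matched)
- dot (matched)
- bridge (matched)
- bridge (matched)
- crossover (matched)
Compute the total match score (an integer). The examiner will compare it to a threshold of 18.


Weighted minutiae match score:
  island: matched, +4 (running total 4)
  crossover: matched, +6 (running total 10)
  dot: matched, +5 (running total 15)
  bridge: matched, +4 (running total 19)
  bridge: matched, +4 (running total 23)
  crossover: matched, +6 (running total 29)
Total score = 29
Threshold = 18; verdict = identification

29


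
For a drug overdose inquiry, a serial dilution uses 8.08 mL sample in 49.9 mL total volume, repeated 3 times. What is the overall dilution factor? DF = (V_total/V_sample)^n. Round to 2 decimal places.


Dilution factor calculation:
Single dilution = V_total / V_sample = 49.9 / 8.08 ≈ 6.175743
Number of dilutions = 3
Total DF = (49.9 / 8.08)^3 (full precision, rounded at the end) = 235.54

235.54


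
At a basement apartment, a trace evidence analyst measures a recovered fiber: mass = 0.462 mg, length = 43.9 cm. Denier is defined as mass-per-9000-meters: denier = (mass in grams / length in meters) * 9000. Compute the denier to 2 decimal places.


Denier calculation:
Mass in grams = 0.462 mg / 1000 = 0.000462 g
Length in meters = 43.9 cm / 100 = 0.439 m
Linear density = mass / length = 0.000462 / 0.439 = 0.00105239 g/m
Denier = (g/m) * 9000 = 0.00105239 * 9000 = 9.47

9.47


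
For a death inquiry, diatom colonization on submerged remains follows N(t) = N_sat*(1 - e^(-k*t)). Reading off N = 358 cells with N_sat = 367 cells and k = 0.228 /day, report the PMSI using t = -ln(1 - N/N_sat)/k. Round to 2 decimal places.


PMSI from diatom colonization curve:
N / N_sat = 358 / 367 = 0.975477
1 - N/N_sat = 0.024523
ln(1 - N/N_sat) = -3.708144
t = -ln(1 - N/N_sat) / k = -(-3.708144) / 0.228 = 16.26 days

16.26


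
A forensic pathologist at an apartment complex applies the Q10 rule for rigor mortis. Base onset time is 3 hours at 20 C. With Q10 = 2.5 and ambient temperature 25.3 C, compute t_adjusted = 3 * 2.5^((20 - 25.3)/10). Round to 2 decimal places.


Rigor mortis time adjustment:
Exponent = (T_ref - T_actual) / 10 = (20 - 25.3) / 10 = -0.53
Q10 factor = 2.5^-0.53 = 0.61531
t_adjusted = 3 * 0.61531 = 1.85 hours

1.85


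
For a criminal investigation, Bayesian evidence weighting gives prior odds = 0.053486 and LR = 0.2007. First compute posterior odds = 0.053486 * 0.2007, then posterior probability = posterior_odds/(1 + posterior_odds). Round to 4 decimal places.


Bayesian evidence evaluation:
Posterior odds = prior_odds * LR = 0.053486 * 0.2007 = 0.01073464
Posterior probability = posterior_odds / (1 + posterior_odds)
= 0.01073464 / (1 + 0.01073464)
= 0.01073464 / 1.01073464
= 0.0106

0.0106


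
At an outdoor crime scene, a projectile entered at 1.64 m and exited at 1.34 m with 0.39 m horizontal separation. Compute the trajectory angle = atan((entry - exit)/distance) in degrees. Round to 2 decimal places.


Bullet trajectory angle:
Height difference = 1.64 - 1.34 = 0.3 m
angle = atan(0.3 / 0.39)
angle = atan(0.769231)
angle = 37.57 degrees

37.57


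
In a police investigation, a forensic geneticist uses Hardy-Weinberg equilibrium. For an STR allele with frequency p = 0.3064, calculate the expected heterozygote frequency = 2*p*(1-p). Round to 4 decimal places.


Hardy-Weinberg heterozygote frequency:
q = 1 - p = 1 - 0.3064 = 0.6936
2pq = 2 * 0.3064 * 0.6936 = 0.4250

0.4250


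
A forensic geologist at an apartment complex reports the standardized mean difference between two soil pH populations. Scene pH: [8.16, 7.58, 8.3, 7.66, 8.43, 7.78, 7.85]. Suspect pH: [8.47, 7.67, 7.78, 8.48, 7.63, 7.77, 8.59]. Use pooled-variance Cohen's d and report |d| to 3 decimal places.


Pooled-variance Cohen's d for soil pH comparison:
Scene mean = 55.76 / 7 = 7.965714
Suspect mean = 56.39 / 7 = 8.055714
Scene sample variance s_s^2 = 0.109195
Suspect sample variance s_c^2 = 0.187462
Pooled variance = ((n_s-1)*s_s^2 + (n_c-1)*s_c^2) / (n_s + n_c - 2) = 0.148329
Pooled SD = sqrt(0.148329) = 0.385135
Mean difference = -0.09
|d| = |-0.09| / 0.385135 = 0.234

0.234


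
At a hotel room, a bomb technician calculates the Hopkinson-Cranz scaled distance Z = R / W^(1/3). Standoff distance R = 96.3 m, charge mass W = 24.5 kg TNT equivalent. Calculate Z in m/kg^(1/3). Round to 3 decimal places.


Scaled distance calculation:
W^(1/3) = 24.5^(1/3) = 2.904393
Z = R / W^(1/3) = 96.3 / 2.904393
Z = 33.157 m/kg^(1/3)

33.157


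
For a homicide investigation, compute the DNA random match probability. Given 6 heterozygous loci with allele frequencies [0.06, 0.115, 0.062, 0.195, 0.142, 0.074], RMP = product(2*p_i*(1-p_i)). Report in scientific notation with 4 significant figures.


Computing RMP for 6 loci:
Locus 1: 2 * 0.06 * 0.94 = 0.1128
Locus 2: 2 * 0.115 * 0.885 = 0.20355
Locus 3: 2 * 0.062 * 0.938 = 0.116312
Locus 4: 2 * 0.195 * 0.805 = 0.31395
Locus 5: 2 * 0.142 * 0.858 = 0.243672
Locus 6: 2 * 0.074 * 0.926 = 0.137048
RMP = 2.800e-05

2.800e-05


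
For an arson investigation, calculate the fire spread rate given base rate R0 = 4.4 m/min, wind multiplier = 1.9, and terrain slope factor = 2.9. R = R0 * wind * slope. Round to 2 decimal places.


Fire spread rate calculation:
R = R0 * wind_factor * slope_factor
= 4.4 * 1.9 * 2.9
= 8.36 * 2.9
= 24.24 m/min

24.24


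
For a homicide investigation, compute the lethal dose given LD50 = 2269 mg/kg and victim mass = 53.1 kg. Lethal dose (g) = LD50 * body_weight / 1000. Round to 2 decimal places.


Lethal dose calculation:
Lethal dose = LD50 * body_weight / 1000
= 2269 * 53.1 / 1000
= 120483.9 / 1000
= 120.48 g

120.48


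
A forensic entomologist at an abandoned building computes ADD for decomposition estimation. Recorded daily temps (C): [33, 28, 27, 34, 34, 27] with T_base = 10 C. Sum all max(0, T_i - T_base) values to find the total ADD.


Computing ADD day by day:
Day 1: max(0, 33 - 10) = 23
Day 2: max(0, 28 - 10) = 18
Day 3: max(0, 27 - 10) = 17
Day 4: max(0, 34 - 10) = 24
Day 5: max(0, 34 - 10) = 24
Day 6: max(0, 27 - 10) = 17
Total ADD = 123

123


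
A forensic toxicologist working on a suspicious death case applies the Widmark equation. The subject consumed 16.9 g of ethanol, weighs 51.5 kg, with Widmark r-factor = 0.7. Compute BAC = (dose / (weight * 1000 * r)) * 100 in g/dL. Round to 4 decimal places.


Applying the Widmark formula:
BAC = (dose_g / (body_wt * 1000 * r)) * 100
Denominator = 51.5 * 1000 * 0.7 = 36050
BAC = (16.9 / 36050) * 100
BAC = 0.0469 g/dL

0.0469


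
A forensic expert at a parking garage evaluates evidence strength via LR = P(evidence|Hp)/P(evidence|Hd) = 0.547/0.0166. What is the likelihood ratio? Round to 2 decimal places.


Likelihood ratio calculation:
LR = P(E|Hp) / P(E|Hd)
LR = 0.547 / 0.0166
LR = 32.95

32.95


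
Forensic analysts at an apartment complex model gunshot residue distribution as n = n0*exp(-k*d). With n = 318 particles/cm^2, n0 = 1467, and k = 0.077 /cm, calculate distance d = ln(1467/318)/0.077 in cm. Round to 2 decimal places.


GSR distance calculation:
n0/n = 1467 / 318 = 4.613208
ln(n0/n) = 1.528923
d = 1.528923 / 0.077 = 19.86 cm

19.86


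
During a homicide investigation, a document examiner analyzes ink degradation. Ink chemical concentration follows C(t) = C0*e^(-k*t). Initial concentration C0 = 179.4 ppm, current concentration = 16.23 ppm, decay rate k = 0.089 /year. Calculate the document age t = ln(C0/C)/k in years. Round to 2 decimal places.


Document age estimation:
C0/C = 179.4 / 16.23 = 11.053604
ln(C0/C) = 2.402757
t = 2.402757 / 0.089 = 27.00 years

27.00


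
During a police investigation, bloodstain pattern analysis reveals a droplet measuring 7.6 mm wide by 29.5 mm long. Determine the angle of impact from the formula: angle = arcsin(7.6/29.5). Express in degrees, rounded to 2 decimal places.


Blood spatter impact angle calculation:
width / length = 7.6 / 29.5 = 0.257627
angle = arcsin(0.257627)
angle = 14.93 degrees

14.93


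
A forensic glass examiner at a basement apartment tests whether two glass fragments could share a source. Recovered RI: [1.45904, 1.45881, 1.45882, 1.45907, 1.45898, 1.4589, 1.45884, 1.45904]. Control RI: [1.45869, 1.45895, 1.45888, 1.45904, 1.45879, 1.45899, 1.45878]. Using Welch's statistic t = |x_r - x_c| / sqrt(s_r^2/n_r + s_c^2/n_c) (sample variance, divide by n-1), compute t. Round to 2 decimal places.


Welch's t-criterion for glass RI comparison:
Recovered mean = sum / n_r = 11.6715 / 8 = 1.4589375
Control mean = sum / n_c = 10.21212 / 7 = 1.4588743
Recovered sample variance s_r^2 = 1.16214e-08
Control sample variance s_c^2 = 1.60952e-08
Welch SE (unpooled) = sqrt(s_r^2/n_r + s_c^2/n_c) = sqrt(1.45268e-09 + 2.29932e-09) = sqrt(3.752e-09) = 6.12536e-05
|mean_r - mean_c| = 6.32143e-05
t = 6.32143e-05 / 6.12536e-05 = 1.03

1.03


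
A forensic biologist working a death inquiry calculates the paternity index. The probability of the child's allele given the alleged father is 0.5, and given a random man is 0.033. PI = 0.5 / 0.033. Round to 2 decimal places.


Paternity Index calculation:
PI = P(allele|father) / P(allele|random)
PI = 0.5 / 0.033
PI = 15.15

15.15


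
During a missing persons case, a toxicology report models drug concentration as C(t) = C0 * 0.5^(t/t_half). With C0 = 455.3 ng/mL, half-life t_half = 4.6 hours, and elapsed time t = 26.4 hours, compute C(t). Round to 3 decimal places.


Drug concentration decay:
Number of half-lives = t / t_half = 26.4 / 4.6 = 5.73913
Decay factor = 0.5^5.73913 = 0.01872189
C(t) = 455.3 * 0.01872189 = 8.524 ng/mL

8.524


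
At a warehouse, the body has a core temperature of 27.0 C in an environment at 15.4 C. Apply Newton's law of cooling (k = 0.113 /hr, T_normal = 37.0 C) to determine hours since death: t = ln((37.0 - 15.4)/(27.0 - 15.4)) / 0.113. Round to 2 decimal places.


Using Newton's law of cooling:
t = ln((T_normal - T_ambient) / (T_body - T_ambient)) / k
T_normal - T_ambient = 21.6
T_body - T_ambient = 11.6
Ratio = 1.862069
ln(ratio) = 0.621688
t = 0.621688 / 0.113 = 5.50 hours

5.50


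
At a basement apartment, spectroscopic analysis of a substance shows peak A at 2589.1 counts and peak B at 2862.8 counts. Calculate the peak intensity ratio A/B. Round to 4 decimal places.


Spectral peak ratio:
Peak A = 2589.1 counts
Peak B = 2862.8 counts
Ratio = 2589.1 / 2862.8 = 0.9044

0.9044


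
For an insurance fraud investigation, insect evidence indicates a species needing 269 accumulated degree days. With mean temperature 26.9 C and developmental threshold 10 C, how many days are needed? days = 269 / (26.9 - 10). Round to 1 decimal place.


Insect development time:
Effective temperature = avg_temp - T_base = 26.9 - 10 = 16.9 C
Days = ADD / effective_temp = 269 / 16.9 = 15.9 days

15.9


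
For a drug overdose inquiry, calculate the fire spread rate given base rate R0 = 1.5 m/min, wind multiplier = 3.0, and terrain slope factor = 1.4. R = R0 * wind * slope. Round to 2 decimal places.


Fire spread rate calculation:
R = R0 * wind_factor * slope_factor
= 1.5 * 3.0 * 1.4
= 4.5 * 1.4
= 6.30 m/min

6.30


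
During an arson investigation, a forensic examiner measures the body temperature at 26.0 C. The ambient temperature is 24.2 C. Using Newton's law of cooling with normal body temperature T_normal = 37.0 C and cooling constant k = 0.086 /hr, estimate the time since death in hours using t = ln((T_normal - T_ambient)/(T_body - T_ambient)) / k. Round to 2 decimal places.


Using Newton's law of cooling:
t = ln((T_normal - T_ambient) / (T_body - T_ambient)) / k
T_normal - T_ambient = 12.8
T_body - T_ambient = 1.8
Ratio = 7.111111
ln(ratio) = 1.961658
t = 1.961658 / 0.086 = 22.81 hours

22.81


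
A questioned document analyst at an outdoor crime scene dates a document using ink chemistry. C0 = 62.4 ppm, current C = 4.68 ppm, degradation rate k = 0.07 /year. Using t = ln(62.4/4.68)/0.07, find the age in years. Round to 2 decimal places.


Document age estimation:
C0/C = 62.4 / 4.68 = 13.333333
ln(C0/C) = 2.590267
t = 2.590267 / 0.07 = 37.00 years

37.00


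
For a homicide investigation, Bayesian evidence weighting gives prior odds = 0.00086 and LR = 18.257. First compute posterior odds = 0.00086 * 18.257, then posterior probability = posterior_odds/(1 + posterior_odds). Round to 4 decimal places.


Bayesian evidence evaluation:
Posterior odds = prior_odds * LR = 0.00086 * 18.257 = 0.01570102
Posterior probability = posterior_odds / (1 + posterior_odds)
= 0.01570102 / (1 + 0.01570102)
= 0.01570102 / 1.01570102
= 0.0155

0.0155
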